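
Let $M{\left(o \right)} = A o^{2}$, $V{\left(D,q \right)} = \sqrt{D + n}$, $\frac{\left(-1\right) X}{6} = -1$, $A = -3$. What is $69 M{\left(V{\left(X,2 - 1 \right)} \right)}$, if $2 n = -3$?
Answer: $- \frac{1863}{2} \approx -931.5$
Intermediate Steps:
$n = - \frac{3}{2}$ ($n = \frac{1}{2} \left(-3\right) = - \frac{3}{2} \approx -1.5$)
$X = 6$ ($X = \left(-6\right) \left(-1\right) = 6$)
$V{\left(D,q \right)} = \sqrt{- \frac{3}{2} + D}$ ($V{\left(D,q \right)} = \sqrt{D - \frac{3}{2}} = \sqrt{- \frac{3}{2} + D}$)
$M{\left(o \right)} = - 3 o^{2}$
$69 M{\left(V{\left(X,2 - 1 \right)} \right)} = 69 \left(- 3 \left(\frac{\sqrt{-6 + 4 \cdot 6}}{2}\right)^{2}\right) = 69 \left(- 3 \left(\frac{\sqrt{-6 + 24}}{2}\right)^{2}\right) = 69 \left(- 3 \left(\frac{\sqrt{18}}{2}\right)^{2}\right) = 69 \left(- 3 \left(\frac{3 \sqrt{2}}{2}\right)^{2}\right) = 69 \left(\left(-3\right) \frac{9}{2}\right) = 69 \left(- \frac{27}{2}\right) = - \frac{1863}{2}$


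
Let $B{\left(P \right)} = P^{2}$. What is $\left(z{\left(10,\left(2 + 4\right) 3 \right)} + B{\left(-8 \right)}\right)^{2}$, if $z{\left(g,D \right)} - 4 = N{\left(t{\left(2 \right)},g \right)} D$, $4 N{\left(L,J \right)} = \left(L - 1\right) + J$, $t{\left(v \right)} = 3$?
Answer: $14884$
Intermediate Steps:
$N{\left(L,J \right)} = - \frac{1}{4} + \frac{J}{4} + \frac{L}{4}$ ($N{\left(L,J \right)} = \frac{\left(L - 1\right) + J}{4} = \frac{\left(-1 + L\right) + J}{4} = \frac{-1 + J + L}{4} = - \frac{1}{4} + \frac{J}{4} + \frac{L}{4}$)
$z{\left(g,D \right)} = 4 + D \left(\frac{1}{2} + \frac{g}{4}\right)$ ($z{\left(g,D \right)} = 4 + \left(- \frac{1}{4} + \frac{g}{4} + \frac{1}{4} \cdot 3\right) D = 4 + \left(- \frac{1}{4} + \frac{g}{4} + \frac{3}{4}\right) D = 4 + \left(\frac{1}{2} + \frac{g}{4}\right) D = 4 + D \left(\frac{1}{2} + \frac{g}{4}\right)$)
$\left(z{\left(10,\left(2 + 4\right) 3 \right)} + B{\left(-8 \right)}\right)^{2} = \left(\left(4 + \frac{\left(2 + 4\right) 3 \left(2 + 10\right)}{4}\right) + \left(-8\right)^{2}\right)^{2} = \left(\left(4 + \frac{1}{4} \cdot 6 \cdot 3 \cdot 12\right) + 64\right)^{2} = \left(\left(4 + \frac{1}{4} \cdot 18 \cdot 12\right) + 64\right)^{2} = \left(\left(4 + 54\right) + 64\right)^{2} = \left(58 + 64\right)^{2} = 122^{2} = 14884$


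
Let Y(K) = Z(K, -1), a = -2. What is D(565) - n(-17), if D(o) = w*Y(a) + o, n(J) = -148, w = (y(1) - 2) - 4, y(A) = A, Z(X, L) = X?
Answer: 723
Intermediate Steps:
Y(K) = K
w = -5 (w = (1 - 2) - 4 = -1 - 4 = -5)
D(o) = 10 + o (D(o) = -5*(-2) + o = 10 + o)
D(565) - n(-17) = (10 + 565) - 1*(-148) = 575 + 148 = 723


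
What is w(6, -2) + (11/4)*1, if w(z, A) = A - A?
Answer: 11/4 ≈ 2.7500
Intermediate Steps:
w(z, A) = 0
w(6, -2) + (11/4)*1 = 0 + (11/4)*1 = 0 + 11/4 = 11/4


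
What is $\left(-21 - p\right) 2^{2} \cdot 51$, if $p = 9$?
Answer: $-6120$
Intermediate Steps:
$\left(-21 - p\right) 2^{2} \cdot 51 = \left(-21 - 9\right) 2^{2} \cdot 51 = \left(-21 - 9\right) 4 \cdot 51 = \left(-30\right) 4 \cdot 51 = \left(-120\right) 51 = -6120$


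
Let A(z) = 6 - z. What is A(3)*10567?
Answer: 31701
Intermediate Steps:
A(3)*10567 = (6 - 1*3)*10567 = (6 - 3)*10567 = 3*10567 = 31701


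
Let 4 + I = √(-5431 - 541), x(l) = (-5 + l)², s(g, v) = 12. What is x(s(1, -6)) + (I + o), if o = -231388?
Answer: -231343 + 2*I*√1493 ≈ -2.3134e+5 + 77.279*I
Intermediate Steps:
I = -4 + 2*I*√1493 (I = -4 + √(-5431 - 541) = -4 + √(-5972) = -4 + 2*I*√1493 ≈ -4.0 + 77.279*I)
x(s(1, -6)) + (I + o) = (-5 + 12)² + ((-4 + 2*I*√1493) - 231388) = 7² + (-231392 + 2*I*√1493) = 49 + (-231392 + 2*I*√1493) = -231343 + 2*I*√1493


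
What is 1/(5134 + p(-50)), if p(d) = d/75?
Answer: 3/15400 ≈ 0.00019481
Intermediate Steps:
p(d) = d/75 (p(d) = d*(1/75) = d/75)
1/(5134 + p(-50)) = 1/(5134 + (1/75)*(-50)) = 1/(5134 - ⅔) = 1/(15400/3) = 3/15400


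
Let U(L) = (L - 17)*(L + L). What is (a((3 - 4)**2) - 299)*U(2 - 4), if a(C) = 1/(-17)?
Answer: -386384/17 ≈ -22728.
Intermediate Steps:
a(C) = -1/17
U(L) = 2*L*(-17 + L) (U(L) = (-17 + L)*(2*L) = 2*L*(-17 + L))
(a((3 - 4)**2) - 299)*U(2 - 4) = (-1/17 - 299)*(2*(2 - 4)*(-17 + (2 - 4))) = -10168*(-2)*(-17 - 2)/17 = -10168*(-2)*(-19)/17 = -5084/17*76 = -386384/17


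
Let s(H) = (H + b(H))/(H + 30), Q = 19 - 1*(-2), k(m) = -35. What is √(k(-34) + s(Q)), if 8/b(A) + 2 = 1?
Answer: 2*I*√22593/51 ≈ 5.8945*I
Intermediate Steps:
b(A) = -8 (b(A) = 8/(-2 + 1) = 8/(-1) = 8*(-1) = -8)
Q = 21 (Q = 19 + 2 = 21)
s(H) = (-8 + H)/(30 + H) (s(H) = (H - 8)/(H + 30) = (-8 + H)/(30 + H))
√(k(-34) + s(Q)) = √(-35 + (-8 + 21)/(30 + 21)) = √(-35 + 13/51) = √(-1772/51) = 2*I*√22593/51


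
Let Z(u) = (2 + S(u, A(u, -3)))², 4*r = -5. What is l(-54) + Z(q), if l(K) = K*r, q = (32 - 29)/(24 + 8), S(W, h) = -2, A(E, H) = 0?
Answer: 135/2 ≈ 67.500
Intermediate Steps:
r = -5/4 (r = (¼)*(-5) = -5/4 ≈ -1.2500)
q = 3/32 ≈ 0.093750
l(K) = -5*K/4 (l(K) = K*(-5/4) = -5*K/4)
Z(u) = 0 (Z(u) = (2 - 2)² = 0² = 0)
l(-54) + Z(q) = -5/4*(-54) + 0 = 135/2 + 0 = 135/2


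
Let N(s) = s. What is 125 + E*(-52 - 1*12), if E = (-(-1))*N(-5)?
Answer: 445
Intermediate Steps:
E = -5 (E = -(-1)*(-5) = -1*(-1)*(-5) = 1*(-5) = -5)
125 + E*(-52 - 1*12) = 125 - 5*(-52 - 1*12) = 125 - 5*(-52 - 12) = 125 - 5*(-64) = 125 + 320 = 445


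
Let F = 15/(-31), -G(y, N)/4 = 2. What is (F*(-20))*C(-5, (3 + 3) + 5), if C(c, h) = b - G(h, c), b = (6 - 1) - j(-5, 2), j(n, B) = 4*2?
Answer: 1500/31 ≈ 48.387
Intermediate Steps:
j(n, B) = 8
G(y, N) = -8 (G(y, N) = -4*2 = -8)
b = -3 (b = (6 - 1) - 1*8 = 5 - 8 = -3)
F = -15/31 (F = 15*(-1/31) = -15/31 ≈ -0.48387)
C(c, h) = 5 (C(c, h) = -3 - 1*(-8) = -3 + 8 = 5)
(F*(-20))*C(-5, (3 + 3) + 5) = -15/31*(-20)*5 = (300/31)*5 = 1500/31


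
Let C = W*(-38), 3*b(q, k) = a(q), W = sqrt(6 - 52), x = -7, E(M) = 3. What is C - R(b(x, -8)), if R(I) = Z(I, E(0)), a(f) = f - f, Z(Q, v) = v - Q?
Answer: -3 - 38*I*sqrt(46) ≈ -3.0 - 257.73*I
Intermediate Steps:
W = I*sqrt(46) (W = sqrt(-46) = I*sqrt(46) ≈ 6.7823*I)
a(f) = 0
b(q, k) = 0 (b(q, k) = (1/3)*0 = 0)
R(I) = 3 - I
C = -38*I*sqrt(46) (C = (I*sqrt(46))*(-38) = -38*I*sqrt(46) ≈ -257.73*I)
C - R(b(x, -8)) = -38*I*sqrt(46) - (3 - 1*0) = -38*I*sqrt(46) - (3 + 0) = -38*I*sqrt(46) - 1*3 = -38*I*sqrt(46) - 3 = -3 - 38*I*sqrt(46)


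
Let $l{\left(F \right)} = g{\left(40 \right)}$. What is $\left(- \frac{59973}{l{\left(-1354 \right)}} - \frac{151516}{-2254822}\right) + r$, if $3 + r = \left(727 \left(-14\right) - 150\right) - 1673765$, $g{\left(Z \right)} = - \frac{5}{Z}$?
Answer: $- \frac{1357754520474}{1127411} \approx -1.2043 \cdot 10^{6}$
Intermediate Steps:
$l{\left(F \right)} = - \frac{1}{8}$ ($l{\left(F \right)} = - \frac{5}{40} = \left(-5\right) \frac{1}{40} = - \frac{1}{8}$)
$r = -1684096$ ($r = -3 + \left(\left(727 \left(-14\right) - 150\right) - 1673765\right) = -3 - 1684093 = -1684096$)
$\left(- \frac{59973}{l{\left(-1354 \right)}} - \frac{151516}{-2254822}\right) + r = \left(- \frac{59973}{- \frac{1}{8}} - \frac{151516}{-2254822}\right) - 1684096 = \left(\left(-59973\right) \left(-8\right) - - \frac{75758}{1127411}\right) - 1684096 = \left(479784 + \frac{75758}{1127411}\right) - 1684096 = \frac{540913834982}{1127411} - 1684096 = - \frac{1357754520474}{1127411}$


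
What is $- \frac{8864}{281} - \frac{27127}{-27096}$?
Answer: $- \frac{232556257}{7613976} \approx -30.543$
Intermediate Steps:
$- \frac{8864}{281} - \frac{27127}{-27096} = \left(-8864\right) \frac{1}{281} - - \frac{27127}{27096} = - \frac{8864}{281} + \frac{27127}{27096} = - \frac{232556257}{7613976}$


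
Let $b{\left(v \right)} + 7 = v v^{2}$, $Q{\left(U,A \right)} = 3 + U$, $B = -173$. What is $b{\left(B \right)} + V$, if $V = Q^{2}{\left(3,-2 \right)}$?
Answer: $-5177688$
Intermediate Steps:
$b{\left(v \right)} = -7 + v^{3}$ ($b{\left(v \right)} = -7 + v v^{2} = -7 + v^{3}$)
$V = 36$ ($V = \left(3 + 3\right)^{2} = 6^{2} = 36$)
$b{\left(B \right)} + V = \left(-7 + \left(-173\right)^{3}\right) + 36 = \left(-7 - 5177717\right) + 36 = -5177724 + 36 = -5177688$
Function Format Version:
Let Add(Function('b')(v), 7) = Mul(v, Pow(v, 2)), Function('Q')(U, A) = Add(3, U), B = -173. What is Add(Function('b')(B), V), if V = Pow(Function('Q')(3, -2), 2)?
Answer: -5177688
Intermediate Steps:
Function('b')(v) = Add(-7, Pow(v, 3)) (Function('b')(v) = Add(-7, Mul(v, Pow(v, 2))) = Add(-7, Pow(v, 3)))
V = 36 (V = Pow(Add(3, 3), 2) = Pow(6, 2) = 36)
Add(Function('b')(B), V) = Add(Add(-7, Pow(-173, 3)), 36) = Add(Add(-7, -5177717), 36) = Add(-5177724, 36) = -5177688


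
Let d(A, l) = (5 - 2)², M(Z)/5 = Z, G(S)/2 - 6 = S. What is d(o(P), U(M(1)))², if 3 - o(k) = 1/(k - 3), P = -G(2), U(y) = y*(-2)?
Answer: 81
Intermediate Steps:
G(S) = 12 + 2*S
M(Z) = 5*Z
U(y) = -2*y
P = -16 (P = -(12 + 2*2) = -(12 + 4) = -1*16 = -16)
o(k) = 3 - 1/(-3 + k) (o(k) = 3 - 1/(k - 3) = 3 - 1/(-3 + k))
d(A, l) = 9 (d(A, l) = 3² = 9)
d(o(P), U(M(1)))² = 9² = 81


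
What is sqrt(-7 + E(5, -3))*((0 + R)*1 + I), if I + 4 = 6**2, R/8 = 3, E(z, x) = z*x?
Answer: 56*I*sqrt(22) ≈ 262.66*I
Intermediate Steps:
E(z, x) = x*z
R = 24 (R = 8*3 = 24)
I = 32 (I = -4 + 6**2 = -4 + 36 = 32)
sqrt(-7 + E(5, -3))*((0 + R)*1 + I) = sqrt(-7 - 3*5)*((0 + 24)*1 + 32) = sqrt(-7 - 15)*(24*1 + 32) = sqrt(-22)*(24 + 32) = (I*sqrt(22))*56 = 56*I*sqrt(22)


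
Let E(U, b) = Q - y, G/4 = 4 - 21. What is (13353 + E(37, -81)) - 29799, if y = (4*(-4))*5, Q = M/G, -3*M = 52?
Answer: -834653/51 ≈ -16366.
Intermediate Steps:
M = -52/3 (M = -⅓*52 = -52/3 ≈ -17.333)
G = -68 (G = 4*(4 - 21) = 4*(-17) = -68)
Q = 13/51 (Q = -52/3/(-68) = -52/3*(-1/68) = 13/51 ≈ 0.25490)
y = -80 (y = -16*5 = -80)
E(U, b) = 4093/51 (E(U, b) = 13/51 - 1*(-80) = 13/51 + 80 = 4093/51)
(13353 + E(37, -81)) - 29799 = (13353 + 4093/51) - 29799 = 685096/51 - 29799 = -834653/51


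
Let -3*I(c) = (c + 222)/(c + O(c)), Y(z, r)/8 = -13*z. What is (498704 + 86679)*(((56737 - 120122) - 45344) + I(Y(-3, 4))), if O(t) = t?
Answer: -19858261859671/312 ≈ -6.3648e+10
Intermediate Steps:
Y(z, r) = -104*z (Y(z, r) = 8*(-13*z) = -104*z)
I(c) = -(222 + c)/(6*c) (I(c) = -(c + 222)/(3*(c + c)) = -(222 + c)/(3*(2*c)) = -(222 + c)*1/(2*c)/3 = -(222 + c)/(6*c))
(498704 + 86679)*(((56737 - 120122) - 45344) + I(Y(-3, 4))) = (498704 + 86679)*(((56737 - 120122) - 45344) + (-222 - (-104)*(-3))/(6*((-104*(-3))))) = 585383*((-63385 - 45344) + (1/6)*(-222 - 1*312)/312) = 585383*(-108729 + (1/6)*(1/312)*(-222 - 312)) = 585383*(-108729 + (1/6)*(1/312)*(-534)) = 585383*(-108729 - 89/312) = 585383*(-33923537/312) = -19858261859671/312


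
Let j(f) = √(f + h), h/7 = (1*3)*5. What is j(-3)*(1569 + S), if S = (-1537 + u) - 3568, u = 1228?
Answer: -2308*√102 ≈ -23310.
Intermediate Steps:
S = -3877 (S = (-1537 + 1228) - 3568 = -309 - 3568 = -3877)
h = 105 (h = 7*((1*3)*5) = 7*(3*5) = 7*15 = 105)
j(f) = √(105 + f) (j(f) = √(f + 105) = √(105 + f))
j(-3)*(1569 + S) = √(105 - 3)*(1569 - 3877) = √102*(-2308) = -2308*√102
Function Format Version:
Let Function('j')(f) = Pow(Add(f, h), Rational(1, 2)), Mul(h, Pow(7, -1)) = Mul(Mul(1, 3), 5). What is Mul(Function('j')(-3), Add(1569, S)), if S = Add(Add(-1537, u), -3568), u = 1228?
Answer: Mul(-2308, Pow(102, Rational(1, 2))) ≈ -23310.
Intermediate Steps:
S = -3877 (S = Add(Add(-1537, 1228), -3568) = Add(-309, -3568) = -3877)
h = 105 (h = Mul(7, Mul(Mul(1, 3), 5)) = Mul(7, Mul(3, 5)) = Mul(7, 15) = 105)
Function('j')(f) = Pow(Add(105, f), Rational(1, 2)) (Function('j')(f) = Pow(Add(f, 105), Rational(1, 2)) = Pow(Add(105, f), Rational(1, 2)))
Mul(Function('j')(-3), Add(1569, S)) = Mul(Pow(Add(105, -3), Rational(1, 2)), Add(1569, -3877)) = Mul(Pow(102, Rational(1, 2)), -2308) = Mul(-2308, Pow(102, Rational(1, 2)))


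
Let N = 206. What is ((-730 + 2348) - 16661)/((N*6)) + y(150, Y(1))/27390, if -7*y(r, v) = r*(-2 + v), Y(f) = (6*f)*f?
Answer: -96164533/7899276 ≈ -12.174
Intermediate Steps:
Y(f) = 6*f**2
y(r, v) = -r*(-2 + v)/7
((-730 + 2348) - 16661)/((N*6)) + y(150, Y(1))/27390 = ((-730 + 2348) - 16661)/((206*6)) + ((1/7)*150*(2 - 6*1**2))/27390 = (1618 - 16661)/1236 + ((1/7)*150*(2 - 6))*(1/27390) = -15043*1/1236 + ((1/7)*150*(2 - 1*6))*(1/27390) = -15043/1236 + ((1/7)*150*(2 - 6))*(1/27390) = -15043/1236 + ((1/7)*150*(-4))*(1/27390) = -15043/1236 - 600/7*1/27390 = -15043/1236 - 20/6391 = -96164533/7899276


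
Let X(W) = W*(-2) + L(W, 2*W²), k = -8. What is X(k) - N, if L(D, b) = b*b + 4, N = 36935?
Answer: -20531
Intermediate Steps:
L(D, b) = 4 + b² (L(D, b) = b² + 4 = 4 + b²)
X(W) = 4 - 2*W + 4*W⁴ (X(W) = W*(-2) + (4 + (2*W²)²) = -2*W + (4 + 4*W⁴) = 4 - 2*W + 4*W⁴)
X(k) - N = (4 - 2*(-8) + 4*(-8)⁴) - 1*36935 = (4 + 16 + 4*4096) - 36935 = (4 + 16 + 16384) - 36935 = 16404 - 36935 = -20531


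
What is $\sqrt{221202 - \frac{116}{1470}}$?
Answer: $\frac{2 \sqrt{609687795}}{105} \approx 470.32$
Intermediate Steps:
$\sqrt{221202 - \frac{116}{1470}} = \sqrt{221202 - \frac{58}{735}} = \sqrt{\frac{162583412}{735}} = \frac{2 \sqrt{609687795}}{105}$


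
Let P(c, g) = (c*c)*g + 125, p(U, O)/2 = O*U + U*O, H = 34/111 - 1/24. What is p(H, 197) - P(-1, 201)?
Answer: -26077/222 ≈ -117.46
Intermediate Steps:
H = 235/888 (H = 34*(1/111) - 1*1/24 = 34/111 - 1/24 = 235/888 ≈ 0.26464)
p(U, O) = 4*O*U (p(U, O) = 2*(O*U + U*O) = 2*(O*U + O*U) = 2*(2*O*U) = 4*O*U)
P(c, g) = 125 + g*c² (P(c, g) = c²*g + 125 = g*c² + 125 = 125 + g*c²)
p(H, 197) - P(-1, 201) = 4*197*(235/888) - (125 + 201*(-1)²) = 46295/222 - (125 + 201*1) = 46295/222 - (125 + 201) = 46295/222 - 1*326 = 46295/222 - 326 = -26077/222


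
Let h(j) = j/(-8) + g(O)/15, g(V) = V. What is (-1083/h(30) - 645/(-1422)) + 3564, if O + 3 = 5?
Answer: 397433087/102858 ≈ 3863.9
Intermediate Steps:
O = 2 (O = -3 + 5 = 2)
h(j) = 2/15 - j/8 (h(j) = j/(-8) + 2/15 = j*(-⅛) + 2*(1/15) = -j/8 + 2/15 = 2/15 - j/8)
(-1083/h(30) - 645/(-1422)) + 3564 = (-1083/(2/15 - ⅛*30) - 645/(-1422)) + 3564 = (-1083/(2/15 - 15/4) - 645*(-1/1422)) + 3564 = (-1083/(-217/60) + 215/474) + 3564 = (-1083*(-60/217) + 215/474) + 3564 = (64980/217 + 215/474) + 3564 = 30847175/102858 + 3564 = 397433087/102858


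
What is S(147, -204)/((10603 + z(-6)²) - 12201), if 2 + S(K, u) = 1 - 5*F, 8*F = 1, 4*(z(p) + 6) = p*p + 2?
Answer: 13/12686 ≈ 0.0010248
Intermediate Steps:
z(p) = -11/2 + p²/4 (z(p) = -6 + (p*p + 2)/4 = -6 + (p² + 2)/4 = -6 + (2 + p²)/4 = -6 + (½ + p²/4) = -11/2 + p²/4)
F = ⅛ (F = (⅛)*1 = ⅛ ≈ 0.12500)
S(K, u) = -13/8 (S(K, u) = -2 + (1 - 5*⅛) = -2 + (1 - 5/8) = -2 + 3/8 = -13/8)
S(147, -204)/((10603 + z(-6)²) - 12201) = -13/(8*((10603 + (-11/2 + (¼)*(-6)²)²) - 12201)) = -13/(8*((10603 + (-11/2 + (¼)*36)²) - 12201)) = -13/(8*((10603 + (-11/2 + 9)²) - 12201)) = -13/(8*((10603 + (7/2)²) - 12201)) = -13/(8*((10603 + 49/4) - 12201)) = -13/(8*(42461/4 - 12201)) = -13/(8*(-6343/4)) = -13/8*(-4/6343) = 13/12686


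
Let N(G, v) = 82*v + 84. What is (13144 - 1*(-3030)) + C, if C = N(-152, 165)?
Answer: 29788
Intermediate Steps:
N(G, v) = 84 + 82*v
C = 13614 (C = 84 + 82*165 = 84 + 13530 = 13614)
(13144 - 1*(-3030)) + C = (13144 - 1*(-3030)) + 13614 = (13144 + 3030) + 13614 = 16174 + 13614 = 29788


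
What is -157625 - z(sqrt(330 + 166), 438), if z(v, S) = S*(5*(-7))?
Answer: -142295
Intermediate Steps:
z(v, S) = -35*S (z(v, S) = S*(-35) = -35*S)
-157625 - z(sqrt(330 + 166), 438) = -157625 - (-35)*438 = -157625 - 1*(-15330) = -157625 + 15330 = -142295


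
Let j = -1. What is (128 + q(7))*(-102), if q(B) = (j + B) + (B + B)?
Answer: -15096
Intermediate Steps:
q(B) = -1 + 3*B (q(B) = (-1 + B) + (B + B) = (-1 + B) + 2*B = -1 + 3*B)
(128 + q(7))*(-102) = (128 + (-1 + 3*7))*(-102) = (128 + (-1 + 21))*(-102) = (128 + 20)*(-102) = 148*(-102) = -15096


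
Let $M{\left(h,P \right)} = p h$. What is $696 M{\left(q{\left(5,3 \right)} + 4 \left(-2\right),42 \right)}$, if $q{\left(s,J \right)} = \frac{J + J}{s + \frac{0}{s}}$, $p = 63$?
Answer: $- \frac{1490832}{5} \approx -2.9817 \cdot 10^{5}$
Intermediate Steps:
$q{\left(s,J \right)} = \frac{2 J}{s}$ ($q{\left(s,J \right)} = \frac{2 J}{s + 0} = \frac{2 J}{s}$)
$M{\left(h,P \right)} = 63 h$
$696 M{\left(q{\left(5,3 \right)} + 4 \left(-2\right),42 \right)} = 696 \cdot 63 \left(2 \cdot 3 \cdot \frac{1}{5} + 4 \left(-2\right)\right) = 696 \cdot 63 \left(2 \cdot 3 \cdot \frac{1}{5} - 8\right) = 696 \cdot 63 \left(\frac{6}{5} - 8\right) = 696 \cdot 63 \left(- \frac{34}{5}\right) = 696 \left(- \frac{2142}{5}\right) = - \frac{1490832}{5}$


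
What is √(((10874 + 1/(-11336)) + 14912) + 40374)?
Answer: √2125470977006/5668 ≈ 257.22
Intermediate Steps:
√(((10874 + 1/(-11336)) + 14912) + 40374) = √(((10874 - 1/11336) + 14912) + 40374) = √((123267663/11336 + 14912) + 40374) = √(292310095/11336 + 40374) = √(749989759/11336) = √2125470977006/5668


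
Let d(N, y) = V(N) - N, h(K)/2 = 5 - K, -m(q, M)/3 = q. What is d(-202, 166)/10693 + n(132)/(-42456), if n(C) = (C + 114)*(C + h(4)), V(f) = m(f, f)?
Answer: -26514967/37831834 ≈ -0.70086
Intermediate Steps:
m(q, M) = -3*q
h(K) = 10 - 2*K (h(K) = 2*(5 - K) = 10 - 2*K)
V(f) = -3*f
d(N, y) = -4*N (d(N, y) = -3*N - N = -4*N)
n(C) = (2 + C)*(114 + C) (n(C) = (C + 114)*(C + (10 - 2*4)) = (114 + C)*(C + (10 - 8)) = (114 + C)*(C + 2) = (114 + C)*(2 + C) = (2 + C)*(114 + C))
d(-202, 166)/10693 + n(132)/(-42456) = -4*(-202)/10693 + (228 + 132**2 + 116*132)/(-42456) = 808*(1/10693) + (228 + 17424 + 15312)*(-1/42456) = 808/10693 + 32964*(-1/42456) = 808/10693 - 2747/3538 = -26514967/37831834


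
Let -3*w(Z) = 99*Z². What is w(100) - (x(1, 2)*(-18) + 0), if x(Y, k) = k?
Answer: -329964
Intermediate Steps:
w(Z) = -33*Z²
w(100) - (x(1, 2)*(-18) + 0) = -33*100² - (2*(-18) + 0) = -33*10000 - (-36 + 0) = -330000 - 1*(-36) = -330000 + 36 = -329964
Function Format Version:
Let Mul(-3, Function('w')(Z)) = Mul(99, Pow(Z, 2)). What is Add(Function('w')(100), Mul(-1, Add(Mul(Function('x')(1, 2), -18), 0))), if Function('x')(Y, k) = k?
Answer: -329964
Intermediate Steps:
Function('w')(Z) = Mul(-33, Pow(Z, 2)) (Function('w')(Z) = Mul(Rational(-1, 3), Mul(99, Pow(Z, 2))) = Mul(-33, Pow(Z, 2)))
Add(Function('w')(100), Mul(-1, Add(Mul(Function('x')(1, 2), -18), 0))) = Add(Mul(-33, Pow(100, 2)), Mul(-1, Add(Mul(2, -18), 0))) = Add(Mul(-33, 10000), Mul(-1, Add(-36, 0))) = Add(-330000, Mul(-1, -36)) = Add(-330000, 36) = -329964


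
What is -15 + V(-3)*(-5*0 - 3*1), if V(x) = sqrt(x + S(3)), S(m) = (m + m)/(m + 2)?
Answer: -15 - 9*I*sqrt(5)/5 ≈ -15.0 - 4.0249*I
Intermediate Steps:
S(m) = 2*m/(2 + m) (S(m) = (2*m)/(2 + m) = 2*m/(2 + m))
V(x) = sqrt(6/5 + x) (V(x) = sqrt(x + 2*3/(2 + 3)) = sqrt(x + 2*3/5) = sqrt(x + 2*3*(1/5)) = sqrt(x + 6/5) = sqrt(6/5 + x))
-15 + V(-3)*(-5*0 - 3*1) = -15 + (sqrt(30 + 25*(-3))/5)*(-5*0 - 3*1) = -15 + (sqrt(30 - 75)/5)*(0 - 3) = -15 + (sqrt(-45)/5)*(-3) = -15 + ((3*I*sqrt(5))/5)*(-3) = -15 + (3*I*sqrt(5)/5)*(-3) = -15 - 9*I*sqrt(5)/5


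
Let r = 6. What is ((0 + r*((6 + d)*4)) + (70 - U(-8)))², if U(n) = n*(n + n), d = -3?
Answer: 196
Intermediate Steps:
U(n) = 2*n² (U(n) = n*(2*n) = 2*n²)
((0 + r*((6 + d)*4)) + (70 - U(-8)))² = ((0 + 6*((6 - 3)*4)) + (70 - 2*(-8)²))² = ((0 + 6*(3*4)) + (70 - 2*64))² = ((0 + 6*12) + (70 - 1*128))² = ((0 + 72) + (70 - 128))² = (72 - 58)² = 14² = 196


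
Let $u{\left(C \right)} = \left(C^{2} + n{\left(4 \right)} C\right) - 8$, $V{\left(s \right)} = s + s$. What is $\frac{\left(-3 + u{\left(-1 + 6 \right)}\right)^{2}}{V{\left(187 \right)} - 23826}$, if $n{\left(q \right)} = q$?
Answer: $- \frac{289}{5863} \approx -0.049292$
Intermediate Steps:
$V{\left(s \right)} = 2 s$
$u{\left(C \right)} = -8 + C^{2} + 4 C$ ($u{\left(C \right)} = \left(C^{2} + 4 C\right) - 8 = -8 + C^{2} + 4 C$)
$\frac{\left(-3 + u{\left(-1 + 6 \right)}\right)^{2}}{V{\left(187 \right)} - 23826} = \frac{\left(-3 + \left(-8 + \left(-1 + 6\right)^{2} + 4 \left(-1 + 6\right)\right)\right)^{2}}{2 \cdot 187 - 23826} = \frac{\left(-3 + \left(-8 + 5^{2} + 4 \cdot 5\right)\right)^{2}}{374 - 23826} = \frac{\left(-3 + \left(-8 + 25 + 20\right)\right)^{2}}{-23452} = \left(-3 + 37\right)^{2} \left(- \frac{1}{23452}\right) = 34^{2} \left(- \frac{1}{23452}\right) = 1156 \left(- \frac{1}{23452}\right) = - \frac{289}{5863}$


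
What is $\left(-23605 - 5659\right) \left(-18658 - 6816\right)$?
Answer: $745471136$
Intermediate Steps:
$\left(-23605 - 5659\right) \left(-18658 - 6816\right) = \left(-29264\right) \left(-25474\right) = 745471136$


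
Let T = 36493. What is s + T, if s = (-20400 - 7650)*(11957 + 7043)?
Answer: -532913507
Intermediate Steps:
s = -532950000 (s = -28050*19000 = -532950000)
s + T = -532950000 + 36493 = -532913507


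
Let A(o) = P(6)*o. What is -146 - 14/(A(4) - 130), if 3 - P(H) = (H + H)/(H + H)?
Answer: -8899/61 ≈ -145.89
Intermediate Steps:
P(H) = 2 (P(H) = 3 - (H + H)/(H + H) = 3 - 2*H/(2*H) = 3 - 2*H*1/(2*H) = 3 - 1*1 = 3 - 1 = 2)
A(o) = 2*o
-146 - 14/(A(4) - 130) = -146 - 14/(2*4 - 130) = -146 - 14/(8 - 130) = -146 - 14/(-122) = -146 - 14*(-1/122) = -146 + 7/61 = -8899/61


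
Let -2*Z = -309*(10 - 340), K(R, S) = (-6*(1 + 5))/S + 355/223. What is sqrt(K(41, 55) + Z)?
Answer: 2*I*sqrt(1917386002730)/12265 ≈ 225.8*I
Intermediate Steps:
K(R, S) = 355/223 - 36/S (K(R, S) = (-6*6)/S + 355*(1/223) = -36/S + 355/223 = 355/223 - 36/S)
Z = -50985 (Z = -(-309)*(10 - 340)/2 = -(-309)*(-330)/2 = -1/2*101970 = -50985)
sqrt(K(41, 55) + Z) = sqrt((355/223 - 36/55) - 50985) = sqrt(11497/12265 - 50985) = sqrt(-625319528/12265) = 2*I*sqrt(1917386002730)/12265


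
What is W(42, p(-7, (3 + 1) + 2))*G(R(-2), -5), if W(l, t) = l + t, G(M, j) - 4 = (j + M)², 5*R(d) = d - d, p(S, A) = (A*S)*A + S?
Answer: -6293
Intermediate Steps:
p(S, A) = S + S*A² (p(S, A) = S*A² + S = S + S*A²)
R(d) = 0 (R(d) = (d - d)/5 = (⅕)*0 = 0)
G(M, j) = 4 + (M + j)² (G(M, j) = 4 + (j + M)² = 4 + (M + j)²)
W(42, p(-7, (3 + 1) + 2))*G(R(-2), -5) = (42 - 7*(1 + ((3 + 1) + 2)²))*(4 + (0 - 5)²) = (42 - 7*(1 + (4 + 2)²))*(4 + (-5)²) = (42 - 7*(1 + 6²))*(4 + 25) = (42 - 7*(1 + 36))*29 = (42 - 7*37)*29 = (42 - 259)*29 = -217*29 = -6293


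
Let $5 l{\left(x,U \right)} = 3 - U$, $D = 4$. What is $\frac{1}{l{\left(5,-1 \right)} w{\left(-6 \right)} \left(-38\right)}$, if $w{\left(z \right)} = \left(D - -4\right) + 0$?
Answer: $- \frac{5}{1216} \approx -0.0041118$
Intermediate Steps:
$l{\left(x,U \right)} = \frac{3}{5} - \frac{U}{5}$ ($l{\left(x,U \right)} = \frac{3 - U}{5} = \frac{3}{5} - \frac{U}{5}$)
$w{\left(z \right)} = 8$ ($w{\left(z \right)} = \left(4 - -4\right) + 0 = \left(4 + 4\right) + 0 = 8 + 0 = 8$)
$\frac{1}{l{\left(5,-1 \right)} w{\left(-6 \right)} \left(-38\right)} = \frac{1}{\left(\frac{3}{5} - - \frac{1}{5}\right) 8 \left(-38\right)} = \frac{1}{\left(\frac{3}{5} + \frac{1}{5}\right) 8 \left(-38\right)} = \frac{1}{\frac{4}{5} \cdot 8 \left(-38\right)} = \frac{1}{\frac{32}{5} \left(-38\right)} = \frac{1}{- \frac{1216}{5}} = - \frac{5}{1216}$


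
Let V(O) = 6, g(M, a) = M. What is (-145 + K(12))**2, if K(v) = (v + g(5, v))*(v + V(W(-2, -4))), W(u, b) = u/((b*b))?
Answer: 25921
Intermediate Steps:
W(u, b) = u/b**2 (W(u, b) = u/(b**2) = u/b**2)
K(v) = (5 + v)*(6 + v) (K(v) = (v + 5)*(v + 6) = (5 + v)*(6 + v))
(-145 + K(12))**2 = (-145 + (30 + 12**2 + 11*12))**2 = (-145 + (30 + 144 + 132))**2 = (-145 + 306)**2 = 161**2 = 25921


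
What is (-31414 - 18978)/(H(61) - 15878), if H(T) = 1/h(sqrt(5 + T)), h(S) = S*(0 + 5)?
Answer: 1320204890400/415982958599 + 251960*sqrt(66)/415982958599 ≈ 3.1737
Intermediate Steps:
h(S) = 5*S (h(S) = S*5 = 5*S)
H(T) = 1/(5*sqrt(5 + T))
(-31414 - 18978)/(H(61) - 15878) = (-31414 - 18978)/(1/(5*sqrt(5 + 61)) - 15878) = -50392/(1/(5*sqrt(66)) - 15878) = -50392/((sqrt(66)/66)/5 - 15878) = -50392/(sqrt(66)/330 - 15878) = -50392/(-15878 + sqrt(66)/330)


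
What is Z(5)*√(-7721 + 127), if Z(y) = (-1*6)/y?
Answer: -6*I*√7594/5 ≈ -104.57*I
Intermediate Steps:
Z(y) = -6/y
Z(5)*√(-7721 + 127) = (-6/5)*√(-7721 + 127) = (-6*⅕)*√(-7594) = -6*I*√7594/5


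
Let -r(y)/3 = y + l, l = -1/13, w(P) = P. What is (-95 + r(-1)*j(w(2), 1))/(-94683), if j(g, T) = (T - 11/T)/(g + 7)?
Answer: 3845/3692637 ≈ 0.0010413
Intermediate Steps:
j(g, T) = (T - 11/T)/(7 + g)
l = -1/13 (l = -1*1/13 = -1/13 ≈ -0.076923)
r(y) = 3/13 - 3*y (r(y) = -3*(y - 1/13) = -3*(-1/13 + y) = 3/13 - 3*y)
(-95 + r(-1)*j(w(2), 1))/(-94683) = (-95 + (3/13 - 3*(-1))*((-11 + 1²)/(1*(7 + 2))))/(-94683) = (-95 + (3/13 + 3)*(1*(-11 + 1)/9))*(-1/94683) = (-95 + 42*(1*(⅑)*(-10))/13)*(-1/94683) = (-95 + (42/13)*(-10/9))*(-1/94683) = (-95 - 140/39)*(-1/94683) = -3845/39*(-1/94683) = 3845/3692637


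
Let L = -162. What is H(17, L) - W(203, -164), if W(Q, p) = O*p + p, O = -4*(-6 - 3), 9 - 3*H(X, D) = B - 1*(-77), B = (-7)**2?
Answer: 6029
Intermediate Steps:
B = 49
H(X, D) = -39 (H(X, D) = 3 - (49 - 1*(-77))/3 = 3 - (49 + 77)/3 = 3 - 1/3*126 = 3 - 42 = -39)
O = 36 (O = -4*(-9) = 36)
W(Q, p) = 37*p (W(Q, p) = 36*p + p = 37*p)
H(17, L) - W(203, -164) = -39 - 37*(-164) = -39 - 1*(-6068) = -39 + 6068 = 6029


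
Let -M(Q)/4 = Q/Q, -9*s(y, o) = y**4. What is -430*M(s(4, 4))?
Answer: 1720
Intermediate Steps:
s(y, o) = -y**4/9
M(Q) = -4 (M(Q) = -4*Q/Q = -4*1 = -4)
-430*M(s(4, 4)) = -430*(-4) = 1720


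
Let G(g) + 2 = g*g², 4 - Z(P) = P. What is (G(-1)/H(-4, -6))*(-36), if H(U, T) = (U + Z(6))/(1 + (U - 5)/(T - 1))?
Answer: -288/7 ≈ -41.143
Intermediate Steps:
Z(P) = 4 - P
G(g) = -2 + g³ (G(g) = -2 + g*g² = -2 + g³)
H(U, T) = (-2 + U)/(1 + (-5 + U)/(-1 + T)) (H(U, T) = (U + (4 - 1*6))/(1 + (U - 5)/(T - 1)) = (U + (4 - 6))/(1 + (-5 + U)/(-1 + T)) = (U - 2)/(1 + (-5 + U)/(-1 + T)) = (-2 + U)/(1 + (-5 + U)/(-1 + T)))
(G(-1)/H(-4, -6))*(-36) = ((-2 + (-1)³)/(((2 - 1*(-4) - 2*(-6) - 6*(-4))/(-6 - 6 - 4))))*(-36) = ((-2 - 1)/(((2 + 4 + 12 + 24)/(-16))))*(-36) = (-3/(-1/16*42))*(-36) = (-3/(-21/8))*(-36) = -8/21*(-3)*(-36) = (8/7)*(-36) = -288/7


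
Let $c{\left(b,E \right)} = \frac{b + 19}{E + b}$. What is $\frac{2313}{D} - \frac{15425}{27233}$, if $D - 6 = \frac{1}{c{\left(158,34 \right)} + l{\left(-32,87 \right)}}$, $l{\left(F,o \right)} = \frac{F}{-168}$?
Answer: $\frac{10445650045}{31209018} \approx 334.7$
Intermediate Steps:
$l{\left(F,o \right)} = - \frac{F}{168}$ ($l{\left(F,o \right)} = F \left(- \frac{1}{168}\right) = - \frac{F}{168}$)
$c{\left(b,E \right)} = \frac{19 + b}{E + b}$
$D = \frac{10314}{1495}$ ($D = 6 + \frac{1}{\frac{19 + 158}{34 + 158} - - \frac{4}{21}} = 6 + \frac{1}{\frac{1}{192} \cdot 177 + \frac{4}{21}} = 6 + \frac{1}{\frac{59}{64} + \frac{4}{21}} = 6 + \frac{1}{\frac{1495}{1344}} = 6 + \frac{1344}{1495} = \frac{10314}{1495} \approx 6.899$)
$\frac{2313}{D} - \frac{15425}{27233} = \frac{2313}{\frac{10314}{1495}} - \frac{15425}{27233} = 2313 \cdot \frac{1495}{10314} - \frac{15425}{27233} = \frac{384215}{1146} - \frac{15425}{27233} = \frac{10445650045}{31209018}$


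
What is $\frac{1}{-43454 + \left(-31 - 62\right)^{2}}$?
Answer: $- \frac{1}{34805} \approx -2.8732 \cdot 10^{-5}$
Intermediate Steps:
$\frac{1}{-43454 + \left(-31 - 62\right)^{2}} = \frac{1}{-43454 + \left(-93\right)^{2}} = \frac{1}{-43454 + 8649} = \frac{1}{-34805} = - \frac{1}{34805}$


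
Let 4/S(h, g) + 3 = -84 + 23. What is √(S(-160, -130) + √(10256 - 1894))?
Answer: √(-1 + 16*√8362)/4 ≈ 9.5594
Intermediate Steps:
S(h, g) = -1/16 (S(h, g) = 4/(-3 + (-84 + 23)) = 4/(-3 - 61) = 4/(-64) = 4*(-1/64) = -1/16)
√(S(-160, -130) + √(10256 - 1894)) = √(-1/16 + √(10256 - 1894)) = √(-1/16 + √8362)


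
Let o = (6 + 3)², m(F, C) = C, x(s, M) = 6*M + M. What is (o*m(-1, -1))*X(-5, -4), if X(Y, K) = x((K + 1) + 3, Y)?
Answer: 2835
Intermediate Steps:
x(s, M) = 7*M
X(Y, K) = 7*Y
o = 81 (o = 9² = 81)
(o*m(-1, -1))*X(-5, -4) = (81*(-1))*(7*(-5)) = -81*(-35) = 2835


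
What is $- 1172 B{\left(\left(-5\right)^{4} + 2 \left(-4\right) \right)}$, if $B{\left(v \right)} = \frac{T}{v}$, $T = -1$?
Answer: $\frac{1172}{617} \approx 1.8995$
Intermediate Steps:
$B{\left(v \right)} = - \frac{1}{v}$
$- 1172 B{\left(\left(-5\right)^{4} + 2 \left(-4\right) \right)} = - 1172 \left(- \frac{1}{\left(-5\right)^{4} + 2 \left(-4\right)}\right) = - 1172 \left(- \frac{1}{625 - 8}\right) = - 1172 \left(- \frac{1}{617}\right) = - 1172 \left(\left(-1\right) \frac{1}{617}\right) = \left(-1172\right) \left(- \frac{1}{617}\right) = \frac{1172}{617}$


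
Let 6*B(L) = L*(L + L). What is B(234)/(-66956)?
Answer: -4563/16739 ≈ -0.27260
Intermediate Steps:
B(L) = L**2/3 (B(L) = (L*(L + L))/6 = (L*(2*L))/6 = (2*L**2)/6 = L**2/3)
B(234)/(-66956) = ((1/3)*234**2)/(-66956) = ((1/3)*54756)*(-1/66956) = 18252*(-1/66956) = -4563/16739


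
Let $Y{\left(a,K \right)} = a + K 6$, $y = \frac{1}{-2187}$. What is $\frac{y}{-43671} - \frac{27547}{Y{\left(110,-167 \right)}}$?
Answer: $\frac{2630972016811}{85193561484} \approx 30.882$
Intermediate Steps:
$y = - \frac{1}{2187} \approx -0.00045725$
$Y{\left(a,K \right)} = a + 6 K$
$\frac{y}{-43671} - \frac{27547}{Y{\left(110,-167 \right)}} = - \frac{1}{2187 \left(-43671\right)} - \frac{27547}{110 + 6 \left(-167\right)} = \left(- \frac{1}{2187}\right) \left(- \frac{1}{43671}\right) - \frac{27547}{110 - 1002} = \frac{1}{95508477} - \frac{27547}{-892} = \frac{1}{95508477} - - \frac{27547}{892} = \frac{1}{95508477} + \frac{27547}{892} = \frac{2630972016811}{85193561484}$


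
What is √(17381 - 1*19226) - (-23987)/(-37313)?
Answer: -23987/37313 + 3*I*√205 ≈ -0.64286 + 42.953*I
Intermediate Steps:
√(17381 - 1*19226) - (-23987)/(-37313) = √(17381 - 19226) - (-23987)*(-1)/37313 = √(-1845) - 1*23987/37313 = 3*I*√205 - 23987/37313 = -23987/37313 + 3*I*√205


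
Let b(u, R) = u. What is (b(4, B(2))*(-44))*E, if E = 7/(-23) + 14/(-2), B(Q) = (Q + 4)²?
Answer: 29568/23 ≈ 1285.6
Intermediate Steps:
B(Q) = (4 + Q)²
E = -168/23 (E = 7*(-1/23) + 14*(-½) = -7/23 - 7 = -168/23 ≈ -7.3043)
(b(4, B(2))*(-44))*E = (4*(-44))*(-168/23) = -176*(-168/23) = 29568/23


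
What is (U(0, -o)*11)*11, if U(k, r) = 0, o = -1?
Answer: 0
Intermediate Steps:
(U(0, -o)*11)*11 = (0*11)*11 = 0*11 = 0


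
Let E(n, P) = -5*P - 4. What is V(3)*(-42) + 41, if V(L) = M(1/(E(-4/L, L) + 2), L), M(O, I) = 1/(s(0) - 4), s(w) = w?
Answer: 103/2 ≈ 51.500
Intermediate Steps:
E(n, P) = -4 - 5*P
M(O, I) = -¼ (M(O, I) = 1/(0 - 4) = 1/(-4) = -¼)
V(L) = -¼
V(3)*(-42) + 41 = -¼*(-42) + 41 = 21/2 + 41 = 103/2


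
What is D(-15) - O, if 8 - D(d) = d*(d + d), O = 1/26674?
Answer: -11789909/26674 ≈ -442.00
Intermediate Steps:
O = 1/26674 ≈ 3.7490e-5
D(d) = 8 - 2*d² (D(d) = 8 - d*(d + d) = 8 - d*2*d = 8 - 2*d²)
D(-15) - O = (8 - 2*(-15)²) - 1*1/26674 = (8 - 2*225) - 1/26674 = (8 - 450) - 1/26674 = -442 - 1/26674 = -11789909/26674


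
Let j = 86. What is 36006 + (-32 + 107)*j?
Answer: 42456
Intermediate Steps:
36006 + (-32 + 107)*j = 36006 + (-32 + 107)*86 = 36006 + 75*86 = 36006 + 6450 = 42456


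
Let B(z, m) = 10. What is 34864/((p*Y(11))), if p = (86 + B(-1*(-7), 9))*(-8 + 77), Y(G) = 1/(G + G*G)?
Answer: 47938/69 ≈ 694.75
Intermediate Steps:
Y(G) = 1/(G + G²)
p = 6624 (p = (86 + 10)*(-8 + 77) = 96*69 = 6624)
34864/((p*Y(11))) = 34864/((6624*(1/(11*(1 + 11))))) = 34864/((6624*((1/11)/12))) = 34864/((6624*((1/11)*(1/12)))) = 34864/((6624*(1/132))) = 34864/(552/11) = 34864*(11/552) = 47938/69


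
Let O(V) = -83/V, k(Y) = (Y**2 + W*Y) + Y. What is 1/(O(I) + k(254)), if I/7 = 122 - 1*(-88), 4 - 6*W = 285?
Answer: 1470/77725187 ≈ 1.8913e-5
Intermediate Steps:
W = -281/6 (W = 2/3 - 1/6*285 = 2/3 - 95/2 = -281/6 ≈ -46.833)
k(Y) = Y**2 - 275*Y/6 (k(Y) = (Y**2 - 281*Y/6) + Y = Y**2 - 275*Y/6)
I = 1470 (I = 7*(122 - 1*(-88)) = 7*(122 + 88) = 7*210 = 1470)
1/(O(I) + k(254)) = 1/(-83/1470 + (1/6)*254*(-275 + 6*254)) = 1/(-83*1/1470 + (1/6)*254*(-275 + 1524)) = 1/(-83/1470 + (1/6)*254*1249) = 1/(-83/1470 + 158623/3) = 1/(77725187/1470) = 1470/77725187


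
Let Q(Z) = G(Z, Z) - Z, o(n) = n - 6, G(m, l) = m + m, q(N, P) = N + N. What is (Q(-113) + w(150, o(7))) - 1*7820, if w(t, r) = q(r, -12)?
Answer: -7931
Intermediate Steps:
q(N, P) = 2*N
G(m, l) = 2*m
o(n) = -6 + n
w(t, r) = 2*r
Q(Z) = Z (Q(Z) = 2*Z - Z = Z)
(Q(-113) + w(150, o(7))) - 1*7820 = (-113 + 2*(-6 + 7)) - 1*7820 = (-113 + 2*1) - 7820 = (-113 + 2) - 7820 = -111 - 7820 = -7931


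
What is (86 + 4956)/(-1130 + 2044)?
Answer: 2521/457 ≈ 5.5164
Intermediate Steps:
(86 + 4956)/(-1130 + 2044) = 5042/914 = 5042*(1/914) = 2521/457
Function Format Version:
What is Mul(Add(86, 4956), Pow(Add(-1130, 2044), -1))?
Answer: Rational(2521, 457) ≈ 5.5164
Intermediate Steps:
Mul(Add(86, 4956), Pow(Add(-1130, 2044), -1)) = Mul(5042, Pow(914, -1)) = Mul(5042, Rational(1, 914)) = Rational(2521, 457)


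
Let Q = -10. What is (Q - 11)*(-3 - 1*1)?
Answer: 84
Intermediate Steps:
(Q - 11)*(-3 - 1*1) = (-10 - 11)*(-3 - 1*1) = -21*(-3 - 1) = -21*(-4) = 84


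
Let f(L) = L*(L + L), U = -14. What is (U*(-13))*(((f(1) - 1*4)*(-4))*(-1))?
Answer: -1456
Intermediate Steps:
f(L) = 2*L**2 (f(L) = L*(2*L) = 2*L**2)
(U*(-13))*(((f(1) - 1*4)*(-4))*(-1)) = (-14*(-13))*(((2*1**2 - 1*4)*(-4))*(-1)) = 182*(((2*1 - 4)*(-4))*(-1)) = 182*(((2 - 4)*(-4))*(-1)) = 182*(-2*(-4)*(-1)) = 182*(8*(-1)) = 182*(-8) = -1456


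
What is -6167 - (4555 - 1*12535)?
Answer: 1813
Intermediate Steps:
-6167 - (4555 - 1*12535) = -6167 - (4555 - 12535) = -6167 - 1*(-7980) = -6167 + 7980 = 1813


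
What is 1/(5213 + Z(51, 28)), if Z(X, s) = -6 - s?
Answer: 1/5179 ≈ 0.00019309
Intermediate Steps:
1/(5213 + Z(51, 28)) = 1/(5213 + (-6 - 1*28)) = 1/(5213 + (-6 - 28)) = 1/(5213 - 34) = 1/5179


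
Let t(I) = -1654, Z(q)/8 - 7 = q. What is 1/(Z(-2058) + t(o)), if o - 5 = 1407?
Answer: -1/18062 ≈ -5.5365e-5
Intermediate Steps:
o = 1412 (o = 5 + 1407 = 1412)
Z(q) = 56 + 8*q
1/(Z(-2058) + t(o)) = 1/((56 + 8*(-2058)) - 1654) = 1/((56 - 16464) - 1654) = 1/(-16408 - 1654) = 1/(-18062) = -1/18062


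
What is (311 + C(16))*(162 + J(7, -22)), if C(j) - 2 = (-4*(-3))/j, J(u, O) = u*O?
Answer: 2510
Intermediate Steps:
J(u, O) = O*u
C(j) = 2 + 12/j (C(j) = 2 + (-4*(-3))/j = 2 + 12/j)
(311 + C(16))*(162 + J(7, -22)) = (311 + (2 + 12/16))*(162 - 22*7) = (311 + (2 + 12*(1/16)))*(162 - 154) = (311 + (2 + 3/4))*8 = (311 + 11/4)*8 = (1255/4)*8 = 2510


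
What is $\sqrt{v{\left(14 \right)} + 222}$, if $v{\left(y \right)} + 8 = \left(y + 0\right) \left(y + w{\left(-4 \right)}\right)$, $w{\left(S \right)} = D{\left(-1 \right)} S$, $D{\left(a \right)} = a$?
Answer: $\sqrt{466} \approx 21.587$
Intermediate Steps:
$w{\left(S \right)} = - S$
$v{\left(y \right)} = -8 + y \left(4 + y\right)$ ($v{\left(y \right)} = -8 + \left(y + 0\right) \left(y - -4\right) = -8 + y \left(y + 4\right) = -8 + y \left(4 + y\right)$)
$\sqrt{v{\left(14 \right)} + 222} = \sqrt{\left(-8 + 14^{2} + 4 \cdot 14\right) + 222} = \sqrt{\left(-8 + 196 + 56\right) + 222} = \sqrt{244 + 222} = \sqrt{466}$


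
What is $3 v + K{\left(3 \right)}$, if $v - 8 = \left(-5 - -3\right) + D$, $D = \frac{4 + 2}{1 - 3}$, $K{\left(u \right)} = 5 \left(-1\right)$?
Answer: $4$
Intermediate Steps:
$K{\left(u \right)} = -5$
$D = -3$ ($D = \frac{6}{-2} = 6 \left(- \frac{1}{2}\right) = -3$)
$v = 3$ ($v = 8 - 5 = 3$)
$3 v + K{\left(3 \right)} = 3 \cdot 3 - 5 = 9 - 5 = 4$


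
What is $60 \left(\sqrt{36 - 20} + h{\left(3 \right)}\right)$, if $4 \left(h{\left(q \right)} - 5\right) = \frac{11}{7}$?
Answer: $\frac{3945}{7} \approx 563.57$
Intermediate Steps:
$h{\left(q \right)} = \frac{151}{28}$ ($h{\left(q \right)} = 5 + \frac{11 \cdot \frac{1}{7}}{4} = 5 + \frac{1}{4} \cdot \frac{11}{7} = 5 + \frac{11}{28} = \frac{151}{28}$)
$60 \left(\sqrt{36 - 20} + h{\left(3 \right)}\right) = 60 \left(\sqrt{36 - 20} + \frac{151}{28}\right) = 60 \left(\sqrt{16} + \frac{151}{28}\right) = 60 \left(4 + \frac{151}{28}\right) = 60 \cdot \frac{263}{28} = \frac{3945}{7}$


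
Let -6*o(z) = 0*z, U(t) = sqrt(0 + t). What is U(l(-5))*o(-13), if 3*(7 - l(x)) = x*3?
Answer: 0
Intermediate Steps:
l(x) = 7 - x (l(x) = 7 - x*3/3 = 7 - x)
U(t) = sqrt(t)
o(z) = 0 (o(z) = -0*z = -1/6*0 = 0)
U(l(-5))*o(-13) = sqrt(7 - 1*(-5))*0 = sqrt(7 + 5)*0 = sqrt(12)*0 = (2*sqrt(3))*0 = 0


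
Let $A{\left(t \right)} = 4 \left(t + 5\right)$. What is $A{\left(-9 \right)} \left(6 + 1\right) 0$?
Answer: $0$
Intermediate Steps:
$A{\left(t \right)} = 20 + 4 t$ ($A{\left(t \right)} = 4 \left(5 + t\right) = 20 + 4 t$)
$A{\left(-9 \right)} \left(6 + 1\right) 0 = \left(20 + 4 \left(-9\right)\right) \left(6 + 1\right) 0 = \left(20 - 36\right) 7 \cdot 0 = \left(-16\right) 0 = 0$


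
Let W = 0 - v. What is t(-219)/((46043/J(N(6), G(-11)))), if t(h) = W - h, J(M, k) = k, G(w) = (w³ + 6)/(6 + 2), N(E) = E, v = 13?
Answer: -136475/184172 ≈ -0.74102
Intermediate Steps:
G(w) = ¾ + w³/8 (G(w) = (6 + w³)/8 = (6 + w³)*(⅛) = ¾ + w³/8)
W = -13 (W = 0 - 1*13 = 0 - 13 = -13)
t(h) = -13 - h
t(-219)/((46043/J(N(6), G(-11)))) = (-13 - 1*(-219))/((46043/(¾ + (⅛)*(-11)³))) = (-13 + 219)/((46043/(¾ + (⅛)*(-1331)))) = 206/((46043/(¾ - 1331/8))) = 206/((46043/(-1325/8))) = 206/((46043*(-8/1325))) = 206/(-368344/1325) = 206*(-1325/368344) = -136475/184172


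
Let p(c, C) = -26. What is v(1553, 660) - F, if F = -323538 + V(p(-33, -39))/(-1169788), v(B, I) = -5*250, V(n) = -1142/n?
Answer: 4901112254843/15207244 ≈ 3.2229e+5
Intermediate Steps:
v(B, I) = -1250
F = -4920121309843/15207244 (F = -323538 - 1142/(-26)/(-1169788) = -323538 - 1142*(-1/26)*(-1/1169788) = -323538 + (571/13)*(-1/1169788) = -323538 - 571/15207244 = -4920121309843/15207244 ≈ -3.2354e+5)
v(1553, 660) - F = -1250 - 1*(-4920121309843/15207244) = -1250 + 4920121309843/15207244 = 4901112254843/15207244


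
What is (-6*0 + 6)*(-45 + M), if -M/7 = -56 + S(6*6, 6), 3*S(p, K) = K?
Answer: 1998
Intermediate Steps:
S(p, K) = K/3
M = 378 (M = -7*(-56 + (1/3)*6) = -7*(-56 + 2) = -7*(-54) = 378)
(-6*0 + 6)*(-45 + M) = (-6*0 + 6)*(-45 + 378) = (0 + 6)*333 = 6*333 = 1998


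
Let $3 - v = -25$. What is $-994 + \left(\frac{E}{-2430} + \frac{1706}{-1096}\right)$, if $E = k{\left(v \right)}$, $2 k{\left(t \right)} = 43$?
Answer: $- \frac{331433683}{332910} \approx -995.57$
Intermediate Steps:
$v = 28$ ($v = 3 - -25 = 3 + 25 = 28$)
$k{\left(t \right)} = \frac{43}{2}$ ($k{\left(t \right)} = \frac{1}{2} \cdot 43 = \frac{43}{2}$)
$E = \frac{43}{2} \approx 21.5$
$-994 + \left(\frac{E}{-2430} + \frac{1706}{-1096}\right) = -994 + \left(\frac{43}{2 \left(-2430\right)} + \frac{1706}{-1096}\right) = -994 + \left(\frac{43}{2} \left(- \frac{1}{2430}\right) + 1706 \left(- \frac{1}{1096}\right)\right) = -994 - \frac{521143}{332910} = - \frac{331433683}{332910}$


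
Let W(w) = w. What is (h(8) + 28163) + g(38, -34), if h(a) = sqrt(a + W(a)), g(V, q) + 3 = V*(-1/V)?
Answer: 28163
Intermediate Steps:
g(V, q) = -4 (g(V, q) = -3 + V*(-1/V) = -3 - 1 = -4)
h(a) = sqrt(2)*sqrt(a) (h(a) = sqrt(a + a) = sqrt(2*a) = sqrt(2)*sqrt(a))
(h(8) + 28163) + g(38, -34) = (sqrt(2)*sqrt(8) + 28163) - 4 = (sqrt(2)*(2*sqrt(2)) + 28163) - 4 = (4 + 28163) - 4 = 28167 - 4 = 28163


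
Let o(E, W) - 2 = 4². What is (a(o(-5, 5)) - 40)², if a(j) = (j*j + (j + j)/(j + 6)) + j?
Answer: 368449/4 ≈ 92112.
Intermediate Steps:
o(E, W) = 18 (o(E, W) = 2 + 4² = 2 + 16 = 18)
a(j) = j + j² + 2*j/(6 + j) (a(j) = (j² + (2*j)/(6 + j)) + j = (j² + 2*j/(6 + j)) + j = j + j² + 2*j/(6 + j))
(a(o(-5, 5)) - 40)² = (18*(8 + 18² + 7*18)/(6 + 18) - 40)² = (18*(8 + 324 + 126)/24 - 40)² = (18*(1/24)*458 - 40)² = (687/2 - 40)² = (607/2)² = 368449/4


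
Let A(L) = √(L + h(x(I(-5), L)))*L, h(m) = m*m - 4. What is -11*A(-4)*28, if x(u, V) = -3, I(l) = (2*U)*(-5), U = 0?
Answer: 1232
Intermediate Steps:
I(l) = 0 (I(l) = (2*0)*(-5) = 0*(-5) = 0)
h(m) = -4 + m² (h(m) = m² - 4 = -4 + m²)
A(L) = L*√(5 + L) (A(L) = √(L + (-4 + (-3)²))*L = √(L + (-4 + 9))*L = √(L + 5)*L = √(5 + L)*L = L*√(5 + L))
-11*A(-4)*28 = -(-44)*√(5 - 4)*28 = -(-44)*√1*28 = -(-44)*28 = -11*(-4)*28 = 44*28 = 1232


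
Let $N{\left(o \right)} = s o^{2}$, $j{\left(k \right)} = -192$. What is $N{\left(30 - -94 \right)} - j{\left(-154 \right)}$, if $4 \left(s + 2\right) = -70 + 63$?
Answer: $-57468$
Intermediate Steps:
$s = - \frac{15}{4}$ ($s = -2 + \frac{-70 + 63}{4} = -2 + \frac{1}{4} \left(-7\right) = -2 - \frac{7}{4} = - \frac{15}{4} \approx -3.75$)
$N{\left(o \right)} = - \frac{15 o^{2}}{4}$
$N{\left(30 - -94 \right)} - j{\left(-154 \right)} = - \frac{15 \left(30 - -94\right)^{2}}{4} - -192 = - \frac{15 \left(30 + 94\right)^{2}}{4} + 192 = - \frac{15 \cdot 124^{2}}{4} + 192 = \left(- \frac{15}{4}\right) 15376 + 192 = -57660 + 192 = -57468$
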